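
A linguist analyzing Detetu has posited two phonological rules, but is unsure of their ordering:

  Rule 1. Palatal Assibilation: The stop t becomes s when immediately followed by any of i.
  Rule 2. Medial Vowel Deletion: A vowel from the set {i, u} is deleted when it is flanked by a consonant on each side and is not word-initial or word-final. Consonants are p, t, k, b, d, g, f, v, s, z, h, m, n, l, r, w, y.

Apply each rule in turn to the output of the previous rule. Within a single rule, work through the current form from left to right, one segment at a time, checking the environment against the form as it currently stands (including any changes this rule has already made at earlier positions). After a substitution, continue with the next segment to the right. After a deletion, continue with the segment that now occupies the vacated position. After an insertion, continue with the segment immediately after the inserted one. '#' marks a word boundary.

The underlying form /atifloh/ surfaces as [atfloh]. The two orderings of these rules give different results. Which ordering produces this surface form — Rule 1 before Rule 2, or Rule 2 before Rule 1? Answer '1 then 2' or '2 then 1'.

Order 1 then 2:
  1 Palatal Assibilation: [atifloh] → [asifloh]
  2 Medial Vowel Deletion: [asifloh] → [asfloh]
  result: [asfloh]
Order 2 then 1:
  2 Medial Vowel Deletion: [atifloh] → [atfloh]
  1 Palatal Assibilation: no change — [atfloh]
  result: [atfloh]

2 then 1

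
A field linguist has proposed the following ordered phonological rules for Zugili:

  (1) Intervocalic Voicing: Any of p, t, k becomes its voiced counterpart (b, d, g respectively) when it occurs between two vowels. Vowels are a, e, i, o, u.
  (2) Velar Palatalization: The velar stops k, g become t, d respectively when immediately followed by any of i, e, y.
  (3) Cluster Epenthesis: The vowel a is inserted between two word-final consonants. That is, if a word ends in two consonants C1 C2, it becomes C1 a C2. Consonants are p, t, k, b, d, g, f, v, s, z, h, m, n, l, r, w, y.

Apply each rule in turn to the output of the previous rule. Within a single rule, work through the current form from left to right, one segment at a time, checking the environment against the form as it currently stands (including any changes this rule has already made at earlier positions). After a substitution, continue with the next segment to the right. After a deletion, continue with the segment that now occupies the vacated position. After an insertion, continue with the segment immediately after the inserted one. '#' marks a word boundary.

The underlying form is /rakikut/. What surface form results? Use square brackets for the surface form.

(1) Intervocalic Voicing: [rakikut] → [ragigut]
(2) Velar Palatalization: [ragigut] → [radigut]
(3) Cluster Epenthesis: no change — [radigut]

[radigut]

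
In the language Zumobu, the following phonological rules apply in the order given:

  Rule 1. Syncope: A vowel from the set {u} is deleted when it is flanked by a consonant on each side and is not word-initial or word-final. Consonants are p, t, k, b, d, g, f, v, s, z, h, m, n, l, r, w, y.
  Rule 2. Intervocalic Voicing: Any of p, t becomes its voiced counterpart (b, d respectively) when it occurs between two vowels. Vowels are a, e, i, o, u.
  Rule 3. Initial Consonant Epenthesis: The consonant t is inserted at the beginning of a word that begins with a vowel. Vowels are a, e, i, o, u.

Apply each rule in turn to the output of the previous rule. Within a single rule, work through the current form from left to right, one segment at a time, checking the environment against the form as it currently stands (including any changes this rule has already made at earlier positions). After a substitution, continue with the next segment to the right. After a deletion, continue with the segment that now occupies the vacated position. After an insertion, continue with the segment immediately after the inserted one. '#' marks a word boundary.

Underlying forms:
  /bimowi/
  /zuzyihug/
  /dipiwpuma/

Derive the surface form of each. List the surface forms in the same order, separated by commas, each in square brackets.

/bimowi/:
  Rule 1 Syncope: no change — [bimowi]
  Rule 2 Intervocalic Voicing: no change — [bimowi]
  Rule 3 Initial Consonant Epenthesis: no change — [bimowi]
/zuzyihug/:
  Rule 1 Syncope: [zuzyihug] → [zzyihg]
  Rule 2 Intervocalic Voicing: no change — [zzyihg]
  Rule 3 Initial Consonant Epenthesis: no change — [zzyihg]
/dipiwpuma/:
  Rule 1 Syncope: [dipiwpuma] → [dipiwpma]
  Rule 2 Intervocalic Voicing: [dipiwpma] → [dibiwpma]
  Rule 3 Initial Consonant Epenthesis: no change — [dibiwpma]

[bimowi], [zzyihg], [dibiwpma]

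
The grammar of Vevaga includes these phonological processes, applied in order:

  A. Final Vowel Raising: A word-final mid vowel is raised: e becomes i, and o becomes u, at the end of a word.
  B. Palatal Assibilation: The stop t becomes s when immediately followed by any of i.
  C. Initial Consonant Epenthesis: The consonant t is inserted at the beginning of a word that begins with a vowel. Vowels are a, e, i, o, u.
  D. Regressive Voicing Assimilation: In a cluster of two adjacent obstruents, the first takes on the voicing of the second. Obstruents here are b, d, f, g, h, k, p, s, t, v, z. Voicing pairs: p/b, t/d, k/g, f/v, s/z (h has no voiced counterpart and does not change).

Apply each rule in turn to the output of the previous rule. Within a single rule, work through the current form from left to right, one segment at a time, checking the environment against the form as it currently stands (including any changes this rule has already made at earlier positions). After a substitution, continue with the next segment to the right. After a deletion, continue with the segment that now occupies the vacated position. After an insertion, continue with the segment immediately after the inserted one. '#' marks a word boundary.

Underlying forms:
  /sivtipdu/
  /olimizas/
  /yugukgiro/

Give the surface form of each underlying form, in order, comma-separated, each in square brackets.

[sifsibdu], [tolimizas], [yuguggiru]

/sivtipdu/:
  A Final Vowel Raising: no change — [sivtipdu]
  B Palatal Assibilation: [sivtipdu] → [sivsipdu]
  C Initial Consonant Epenthesis: no change — [sivsipdu]
  D Regressive Voicing Assimilation: [sivsipdu] → [sifsibdu]
/olimizas/:
  A Final Vowel Raising: no change — [olimizas]
  B Palatal Assibilation: no change — [olimizas]
  C Initial Consonant Epenthesis: [olimizas] → [tolimizas]
  D Regressive Voicing Assimilation: no change — [tolimizas]
/yugukgiro/:
  A Final Vowel Raising: [yugukgiro] → [yugukgiru]
  B Palatal Assibilation: no change — [yugukgiru]
  C Initial Consonant Epenthesis: no change — [yugukgiru]
  D Regressive Voicing Assimilation: [yugukgiru] → [yuguggiru]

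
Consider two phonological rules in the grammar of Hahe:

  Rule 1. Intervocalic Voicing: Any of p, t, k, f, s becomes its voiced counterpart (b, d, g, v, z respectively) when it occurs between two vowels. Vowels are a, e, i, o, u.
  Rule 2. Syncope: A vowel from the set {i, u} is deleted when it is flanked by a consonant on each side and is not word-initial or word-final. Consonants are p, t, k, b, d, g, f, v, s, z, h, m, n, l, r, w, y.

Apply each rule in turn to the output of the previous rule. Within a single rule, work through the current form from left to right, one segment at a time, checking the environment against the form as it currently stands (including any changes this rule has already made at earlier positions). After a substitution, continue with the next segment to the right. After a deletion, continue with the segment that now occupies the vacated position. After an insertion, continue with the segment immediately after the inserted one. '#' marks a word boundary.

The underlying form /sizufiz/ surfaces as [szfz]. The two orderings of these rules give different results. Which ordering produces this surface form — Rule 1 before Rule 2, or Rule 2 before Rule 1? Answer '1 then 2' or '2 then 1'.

Order 1 then 2:
  1 Intervocalic Voicing: [sizufiz] → [sizuviz]
  2 Syncope: [sizuviz] → [szvz]
  result: [szvz]
Order 2 then 1:
  2 Syncope: [sizufiz] → [szfz]
  1 Intervocalic Voicing: no change — [szfz]
  result: [szfz]

2 then 1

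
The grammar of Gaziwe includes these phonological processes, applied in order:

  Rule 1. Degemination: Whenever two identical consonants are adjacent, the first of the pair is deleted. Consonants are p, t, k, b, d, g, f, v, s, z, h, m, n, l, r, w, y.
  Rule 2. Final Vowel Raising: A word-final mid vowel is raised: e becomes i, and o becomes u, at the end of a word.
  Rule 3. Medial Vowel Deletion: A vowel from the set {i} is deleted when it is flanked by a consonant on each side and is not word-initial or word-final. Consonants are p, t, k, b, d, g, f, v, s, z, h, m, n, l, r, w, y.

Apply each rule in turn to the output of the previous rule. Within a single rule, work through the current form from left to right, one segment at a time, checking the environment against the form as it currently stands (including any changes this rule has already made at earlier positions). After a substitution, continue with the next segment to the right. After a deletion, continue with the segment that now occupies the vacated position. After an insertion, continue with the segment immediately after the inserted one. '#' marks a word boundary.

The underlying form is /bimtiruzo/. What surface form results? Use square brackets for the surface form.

Rule 1 Degemination: no change — [bimtiruzo]
Rule 2 Final Vowel Raising: [bimtiruzo] → [bimtiruzu]
Rule 3 Medial Vowel Deletion: [bimtiruzu] → [bmtruzu]

[bmtruzu]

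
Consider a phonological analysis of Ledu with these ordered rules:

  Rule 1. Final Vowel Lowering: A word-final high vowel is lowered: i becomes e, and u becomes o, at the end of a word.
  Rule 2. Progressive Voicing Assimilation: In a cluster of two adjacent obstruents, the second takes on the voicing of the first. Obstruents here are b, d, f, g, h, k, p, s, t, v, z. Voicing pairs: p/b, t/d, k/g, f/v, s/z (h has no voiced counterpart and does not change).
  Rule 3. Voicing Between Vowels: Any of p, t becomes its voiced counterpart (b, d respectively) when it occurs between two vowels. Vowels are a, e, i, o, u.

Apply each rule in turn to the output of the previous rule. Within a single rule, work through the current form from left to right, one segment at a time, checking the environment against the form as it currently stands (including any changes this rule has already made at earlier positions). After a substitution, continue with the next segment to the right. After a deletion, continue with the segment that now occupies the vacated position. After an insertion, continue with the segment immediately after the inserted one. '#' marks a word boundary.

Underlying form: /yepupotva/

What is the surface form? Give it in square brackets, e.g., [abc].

[yebubotfa]

Rule 1 Final Vowel Lowering: no change — [yepupotva]
Rule 2 Progressive Voicing Assimilation: [yepupotva] → [yepupotfa]
Rule 3 Voicing Between Vowels: [yepupotfa] → [yebubotfa]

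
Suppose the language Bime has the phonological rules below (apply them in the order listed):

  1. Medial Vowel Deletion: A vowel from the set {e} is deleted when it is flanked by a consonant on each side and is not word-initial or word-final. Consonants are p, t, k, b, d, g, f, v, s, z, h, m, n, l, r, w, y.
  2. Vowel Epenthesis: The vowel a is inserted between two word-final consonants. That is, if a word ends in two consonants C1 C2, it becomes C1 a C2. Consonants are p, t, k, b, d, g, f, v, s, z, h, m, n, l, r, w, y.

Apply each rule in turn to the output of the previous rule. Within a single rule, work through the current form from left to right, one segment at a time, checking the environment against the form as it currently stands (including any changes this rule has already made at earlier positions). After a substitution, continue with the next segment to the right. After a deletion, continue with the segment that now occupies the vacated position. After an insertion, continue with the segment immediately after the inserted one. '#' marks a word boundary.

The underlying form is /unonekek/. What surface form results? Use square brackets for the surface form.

[unonkak]

1 Medial Vowel Deletion: [unonekek] → [unonkk]
2 Vowel Epenthesis: [unonkk] → [unonkak]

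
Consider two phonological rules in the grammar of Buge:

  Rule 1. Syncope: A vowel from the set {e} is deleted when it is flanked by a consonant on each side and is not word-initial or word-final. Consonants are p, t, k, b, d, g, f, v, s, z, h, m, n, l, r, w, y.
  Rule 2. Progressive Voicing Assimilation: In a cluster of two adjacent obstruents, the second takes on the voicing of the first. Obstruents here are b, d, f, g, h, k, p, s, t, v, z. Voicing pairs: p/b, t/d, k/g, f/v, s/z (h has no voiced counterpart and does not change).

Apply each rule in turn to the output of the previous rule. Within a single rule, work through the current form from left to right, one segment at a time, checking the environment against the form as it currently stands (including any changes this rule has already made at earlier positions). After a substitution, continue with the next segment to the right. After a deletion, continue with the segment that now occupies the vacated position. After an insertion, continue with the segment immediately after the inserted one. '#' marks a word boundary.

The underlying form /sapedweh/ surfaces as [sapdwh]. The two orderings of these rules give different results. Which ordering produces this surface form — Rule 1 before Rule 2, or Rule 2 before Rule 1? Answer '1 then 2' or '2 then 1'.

2 then 1

Order 1 then 2:
  1 Syncope: [sapedweh] → [sapdwh]
  2 Progressive Voicing Assimilation: [sapdwh] → [saptwh]
  result: [saptwh]
Order 2 then 1:
  2 Progressive Voicing Assimilation: no change — [sapedweh]
  1 Syncope: [sapedweh] → [sapdwh]
  result: [sapdwh]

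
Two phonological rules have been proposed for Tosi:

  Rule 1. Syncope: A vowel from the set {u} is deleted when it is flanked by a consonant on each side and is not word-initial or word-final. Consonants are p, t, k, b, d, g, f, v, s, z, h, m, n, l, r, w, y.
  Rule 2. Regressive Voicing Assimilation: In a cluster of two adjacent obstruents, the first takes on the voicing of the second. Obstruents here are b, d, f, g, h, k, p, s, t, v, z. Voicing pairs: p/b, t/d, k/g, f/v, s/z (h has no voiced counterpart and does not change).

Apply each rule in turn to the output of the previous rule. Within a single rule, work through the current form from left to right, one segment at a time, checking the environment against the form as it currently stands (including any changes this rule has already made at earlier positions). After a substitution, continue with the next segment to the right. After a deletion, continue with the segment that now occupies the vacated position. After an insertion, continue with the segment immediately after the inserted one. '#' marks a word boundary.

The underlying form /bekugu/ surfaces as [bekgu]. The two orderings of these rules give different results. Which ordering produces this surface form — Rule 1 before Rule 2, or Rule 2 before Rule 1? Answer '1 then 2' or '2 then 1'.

2 then 1

Order 1 then 2:
  1 Syncope: [bekugu] → [bekgu]
  2 Regressive Voicing Assimilation: [bekgu] → [beggu]
  result: [beggu]
Order 2 then 1:
  2 Regressive Voicing Assimilation: no change — [bekugu]
  1 Syncope: [bekugu] → [bekgu]
  result: [bekgu]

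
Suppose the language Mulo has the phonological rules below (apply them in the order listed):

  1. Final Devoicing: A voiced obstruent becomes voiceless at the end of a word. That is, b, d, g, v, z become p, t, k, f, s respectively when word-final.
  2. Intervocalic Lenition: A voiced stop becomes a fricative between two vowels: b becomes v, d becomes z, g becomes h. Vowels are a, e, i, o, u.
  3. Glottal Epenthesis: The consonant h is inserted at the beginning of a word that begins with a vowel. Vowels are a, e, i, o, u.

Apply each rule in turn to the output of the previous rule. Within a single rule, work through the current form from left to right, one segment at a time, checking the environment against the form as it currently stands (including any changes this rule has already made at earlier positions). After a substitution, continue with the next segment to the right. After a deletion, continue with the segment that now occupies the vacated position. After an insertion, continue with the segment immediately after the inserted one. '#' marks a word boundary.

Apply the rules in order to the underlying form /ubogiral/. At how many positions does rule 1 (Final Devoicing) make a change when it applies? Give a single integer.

1 Final Devoicing: no change — [ubogiral]
2 Intervocalic Lenition: [ubogiral] → [uvohiral]
3 Glottal Epenthesis: [uvohiral] → [huvohiral]
Rule 1 changed 0 position(s).

0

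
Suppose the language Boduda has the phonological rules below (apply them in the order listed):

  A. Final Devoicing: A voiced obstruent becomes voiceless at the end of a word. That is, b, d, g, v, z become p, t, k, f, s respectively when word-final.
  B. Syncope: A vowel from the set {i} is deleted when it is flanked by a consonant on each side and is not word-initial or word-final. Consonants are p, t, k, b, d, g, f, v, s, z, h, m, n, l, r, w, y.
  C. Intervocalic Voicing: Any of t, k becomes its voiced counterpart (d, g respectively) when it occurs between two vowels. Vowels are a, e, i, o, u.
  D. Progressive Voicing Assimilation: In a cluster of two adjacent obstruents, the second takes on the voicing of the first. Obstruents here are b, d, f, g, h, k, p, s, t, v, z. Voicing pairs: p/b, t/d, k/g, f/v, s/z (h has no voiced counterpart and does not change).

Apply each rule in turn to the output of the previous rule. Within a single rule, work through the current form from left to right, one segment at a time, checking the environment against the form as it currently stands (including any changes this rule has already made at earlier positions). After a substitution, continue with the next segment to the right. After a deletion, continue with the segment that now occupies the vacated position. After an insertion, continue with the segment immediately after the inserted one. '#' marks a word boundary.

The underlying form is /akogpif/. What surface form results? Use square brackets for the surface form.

[agogbv]

A Final Devoicing: no change — [akogpif]
B Syncope: [akogpif] → [akogpf]
C Intervocalic Voicing: [akogpf] → [agogpf]
D Progressive Voicing Assimilation: [agogpf] → [agogbv]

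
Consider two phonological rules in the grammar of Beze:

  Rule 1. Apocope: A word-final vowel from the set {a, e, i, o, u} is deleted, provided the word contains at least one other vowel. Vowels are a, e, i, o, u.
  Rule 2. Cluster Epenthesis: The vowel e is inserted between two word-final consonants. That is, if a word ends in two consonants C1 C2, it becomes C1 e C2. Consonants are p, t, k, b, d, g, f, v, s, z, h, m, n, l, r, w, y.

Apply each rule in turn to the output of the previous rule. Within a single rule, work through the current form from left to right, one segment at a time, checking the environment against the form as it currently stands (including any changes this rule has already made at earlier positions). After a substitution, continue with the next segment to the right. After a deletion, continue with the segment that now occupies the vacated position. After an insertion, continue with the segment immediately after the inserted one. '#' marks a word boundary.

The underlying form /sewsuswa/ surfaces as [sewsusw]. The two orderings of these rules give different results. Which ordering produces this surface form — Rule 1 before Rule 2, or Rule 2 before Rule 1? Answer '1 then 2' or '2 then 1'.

2 then 1

Order 1 then 2:
  1 Apocope: [sewsuswa] → [sewsusw]
  2 Cluster Epenthesis: [sewsusw] → [sewsusew]
  result: [sewsusew]
Order 2 then 1:
  2 Cluster Epenthesis: no change — [sewsuswa]
  1 Apocope: [sewsuswa] → [sewsusw]
  result: [sewsusw]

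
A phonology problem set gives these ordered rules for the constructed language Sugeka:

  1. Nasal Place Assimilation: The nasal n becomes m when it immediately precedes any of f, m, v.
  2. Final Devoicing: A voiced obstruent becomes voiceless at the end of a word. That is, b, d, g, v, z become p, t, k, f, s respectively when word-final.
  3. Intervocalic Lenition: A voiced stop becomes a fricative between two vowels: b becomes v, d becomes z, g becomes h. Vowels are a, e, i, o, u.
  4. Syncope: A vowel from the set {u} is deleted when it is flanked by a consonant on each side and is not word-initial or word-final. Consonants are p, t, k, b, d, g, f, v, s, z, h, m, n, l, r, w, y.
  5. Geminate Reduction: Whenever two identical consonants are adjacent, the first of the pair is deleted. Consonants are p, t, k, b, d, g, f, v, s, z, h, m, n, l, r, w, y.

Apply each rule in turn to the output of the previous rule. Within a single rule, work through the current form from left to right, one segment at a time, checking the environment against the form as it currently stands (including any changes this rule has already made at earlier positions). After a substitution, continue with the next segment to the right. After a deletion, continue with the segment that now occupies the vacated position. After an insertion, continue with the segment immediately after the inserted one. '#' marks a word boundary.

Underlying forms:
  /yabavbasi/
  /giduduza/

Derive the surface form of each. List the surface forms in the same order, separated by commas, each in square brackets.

[yavavbasi], [giza]

/yabavbasi/:
  1 Nasal Place Assimilation: no change — [yabavbasi]
  2 Final Devoicing: no change — [yabavbasi]
  3 Intervocalic Lenition: [yabavbasi] → [yavavbasi]
  4 Syncope: no change — [yavavbasi]
  5 Geminate Reduction: no change — [yavavbasi]
/giduduza/:
  1 Nasal Place Assimilation: no change — [giduduza]
  2 Final Devoicing: no change — [giduduza]
  3 Intervocalic Lenition: [giduduza] → [gizuzuza]
  4 Syncope: [gizuzuza] → [gizzza]
  5 Geminate Reduction: [gizzza] → [giza]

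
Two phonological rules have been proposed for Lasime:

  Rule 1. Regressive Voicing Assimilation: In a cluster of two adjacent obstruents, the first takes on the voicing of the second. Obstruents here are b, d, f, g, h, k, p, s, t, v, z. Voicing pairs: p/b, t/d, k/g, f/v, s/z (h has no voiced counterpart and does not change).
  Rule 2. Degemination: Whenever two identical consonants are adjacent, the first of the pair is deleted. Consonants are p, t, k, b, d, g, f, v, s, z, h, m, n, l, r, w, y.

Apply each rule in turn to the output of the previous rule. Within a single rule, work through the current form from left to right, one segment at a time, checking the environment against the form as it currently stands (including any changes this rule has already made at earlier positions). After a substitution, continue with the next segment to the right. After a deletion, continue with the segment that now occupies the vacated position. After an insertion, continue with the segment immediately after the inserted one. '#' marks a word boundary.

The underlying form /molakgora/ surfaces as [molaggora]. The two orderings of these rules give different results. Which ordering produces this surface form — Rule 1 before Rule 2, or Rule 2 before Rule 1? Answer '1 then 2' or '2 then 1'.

Order 1 then 2:
  1 Regressive Voicing Assimilation: [molakgora] → [molaggora]
  2 Degemination: [molaggora] → [molagora]
  result: [molagora]
Order 2 then 1:
  2 Degemination: no change — [molakgora]
  1 Regressive Voicing Assimilation: [molakgora] → [molaggora]
  result: [molaggora]

2 then 1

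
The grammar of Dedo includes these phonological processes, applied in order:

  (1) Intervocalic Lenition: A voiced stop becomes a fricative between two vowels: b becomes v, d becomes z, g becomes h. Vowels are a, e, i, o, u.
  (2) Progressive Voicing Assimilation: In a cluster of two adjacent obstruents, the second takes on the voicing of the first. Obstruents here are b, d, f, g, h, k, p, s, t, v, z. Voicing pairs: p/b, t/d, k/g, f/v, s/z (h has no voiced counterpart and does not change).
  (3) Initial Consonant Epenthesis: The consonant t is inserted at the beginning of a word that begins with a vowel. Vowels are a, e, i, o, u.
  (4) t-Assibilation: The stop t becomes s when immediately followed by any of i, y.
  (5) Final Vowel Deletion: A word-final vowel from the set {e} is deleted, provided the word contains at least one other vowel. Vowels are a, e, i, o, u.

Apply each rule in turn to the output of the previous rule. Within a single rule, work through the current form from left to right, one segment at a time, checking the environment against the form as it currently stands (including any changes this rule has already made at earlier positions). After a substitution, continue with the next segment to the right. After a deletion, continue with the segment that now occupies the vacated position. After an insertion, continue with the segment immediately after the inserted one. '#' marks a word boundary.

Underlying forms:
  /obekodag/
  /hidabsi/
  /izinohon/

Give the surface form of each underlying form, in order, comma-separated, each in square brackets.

/obekodag/:
  (1) Intervocalic Lenition: [obekodag] → [ovekozag]
  (2) Progressive Voicing Assimilation: no change — [ovekozag]
  (3) Initial Consonant Epenthesis: [ovekozag] → [tovekozag]
  (4) t-Assibilation: no change — [tovekozag]
  (5) Final Vowel Deletion: no change — [tovekozag]
/hidabsi/:
  (1) Intervocalic Lenition: [hidabsi] → [hizabsi]
  (2) Progressive Voicing Assimilation: [hizabsi] → [hizabzi]
  (3) Initial Consonant Epenthesis: no change — [hizabzi]
  (4) t-Assibilation: no change — [hizabzi]
  (5) Final Vowel Deletion: no change — [hizabzi]
/izinohon/:
  (1) Intervocalic Lenition: no change — [izinohon]
  (2) Progressive Voicing Assimilation: no change — [izinohon]
  (3) Initial Consonant Epenthesis: [izinohon] → [tizinohon]
  (4) t-Assibilation: [tizinohon] → [sizinohon]
  (5) Final Vowel Deletion: no change — [sizinohon]

[tovekozag], [hizabzi], [sizinohon]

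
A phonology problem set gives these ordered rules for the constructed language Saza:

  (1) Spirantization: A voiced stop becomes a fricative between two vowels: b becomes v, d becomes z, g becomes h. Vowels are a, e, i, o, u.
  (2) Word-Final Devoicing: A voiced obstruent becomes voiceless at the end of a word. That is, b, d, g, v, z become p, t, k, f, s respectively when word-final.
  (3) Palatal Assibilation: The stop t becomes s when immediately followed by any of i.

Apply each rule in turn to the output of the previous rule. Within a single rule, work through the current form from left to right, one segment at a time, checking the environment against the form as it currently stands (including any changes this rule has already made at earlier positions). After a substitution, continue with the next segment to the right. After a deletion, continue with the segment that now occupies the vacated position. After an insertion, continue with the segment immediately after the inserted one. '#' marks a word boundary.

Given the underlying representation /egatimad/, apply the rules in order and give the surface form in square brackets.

[ehasimat]

(1) Spirantization: [egatimad] → [ehatimad]
(2) Word-Final Devoicing: [ehatimad] → [ehatimat]
(3) Palatal Assibilation: [ehatimat] → [ehasimat]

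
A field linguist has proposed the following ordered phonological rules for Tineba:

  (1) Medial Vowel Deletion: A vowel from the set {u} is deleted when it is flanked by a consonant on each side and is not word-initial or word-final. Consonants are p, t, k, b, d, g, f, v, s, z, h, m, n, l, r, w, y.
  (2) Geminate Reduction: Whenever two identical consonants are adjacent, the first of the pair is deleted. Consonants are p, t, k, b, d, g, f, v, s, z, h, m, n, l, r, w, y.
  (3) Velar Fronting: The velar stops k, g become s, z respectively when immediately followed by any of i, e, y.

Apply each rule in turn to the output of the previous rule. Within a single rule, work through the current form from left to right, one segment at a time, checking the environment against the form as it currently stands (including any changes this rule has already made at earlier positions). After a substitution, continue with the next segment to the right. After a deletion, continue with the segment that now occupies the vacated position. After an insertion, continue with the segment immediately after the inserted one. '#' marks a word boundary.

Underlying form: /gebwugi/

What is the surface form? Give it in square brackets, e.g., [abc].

[zebwzi]

(1) Medial Vowel Deletion: [gebwugi] → [gebwgi]
(2) Geminate Reduction: no change — [gebwgi]
(3) Velar Fronting: [gebwgi] → [zebwzi]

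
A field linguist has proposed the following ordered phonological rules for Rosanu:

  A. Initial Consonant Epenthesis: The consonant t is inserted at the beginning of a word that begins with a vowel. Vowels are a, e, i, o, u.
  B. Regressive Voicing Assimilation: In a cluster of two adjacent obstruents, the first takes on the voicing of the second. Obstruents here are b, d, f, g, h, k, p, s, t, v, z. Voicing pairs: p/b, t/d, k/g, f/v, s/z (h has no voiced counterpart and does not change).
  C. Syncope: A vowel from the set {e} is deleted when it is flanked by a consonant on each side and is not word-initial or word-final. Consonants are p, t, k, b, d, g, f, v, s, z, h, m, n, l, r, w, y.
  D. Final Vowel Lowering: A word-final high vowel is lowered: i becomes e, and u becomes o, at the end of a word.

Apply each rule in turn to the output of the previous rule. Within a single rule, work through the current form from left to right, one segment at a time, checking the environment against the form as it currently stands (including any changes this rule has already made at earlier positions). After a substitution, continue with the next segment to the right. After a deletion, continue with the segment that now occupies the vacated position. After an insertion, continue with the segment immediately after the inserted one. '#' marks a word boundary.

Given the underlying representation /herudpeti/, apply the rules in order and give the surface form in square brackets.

[hrutpte]

A Initial Consonant Epenthesis: no change — [herudpeti]
B Regressive Voicing Assimilation: [herudpeti] → [herutpeti]
C Syncope: [herutpeti] → [hrutpti]
D Final Vowel Lowering: [hrutpti] → [hrutpte]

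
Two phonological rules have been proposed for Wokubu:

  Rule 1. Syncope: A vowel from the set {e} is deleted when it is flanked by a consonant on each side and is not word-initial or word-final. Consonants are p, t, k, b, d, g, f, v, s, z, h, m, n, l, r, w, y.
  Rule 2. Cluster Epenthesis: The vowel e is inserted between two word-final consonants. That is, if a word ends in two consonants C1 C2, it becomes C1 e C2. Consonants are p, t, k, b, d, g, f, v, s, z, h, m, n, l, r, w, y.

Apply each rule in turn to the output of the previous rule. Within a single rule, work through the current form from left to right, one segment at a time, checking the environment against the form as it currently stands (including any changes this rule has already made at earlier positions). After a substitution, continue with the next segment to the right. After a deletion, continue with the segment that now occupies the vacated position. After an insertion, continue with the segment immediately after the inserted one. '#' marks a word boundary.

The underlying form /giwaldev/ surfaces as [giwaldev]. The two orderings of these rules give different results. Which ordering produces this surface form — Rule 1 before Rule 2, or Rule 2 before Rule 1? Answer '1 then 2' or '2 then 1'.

Order 1 then 2:
  1 Syncope: [giwaldev] → [giwaldv]
  2 Cluster Epenthesis: [giwaldv] → [giwaldev]
  result: [giwaldev]
Order 2 then 1:
  2 Cluster Epenthesis: no change — [giwaldev]
  1 Syncope: [giwaldev] → [giwaldv]
  result: [giwaldv]

1 then 2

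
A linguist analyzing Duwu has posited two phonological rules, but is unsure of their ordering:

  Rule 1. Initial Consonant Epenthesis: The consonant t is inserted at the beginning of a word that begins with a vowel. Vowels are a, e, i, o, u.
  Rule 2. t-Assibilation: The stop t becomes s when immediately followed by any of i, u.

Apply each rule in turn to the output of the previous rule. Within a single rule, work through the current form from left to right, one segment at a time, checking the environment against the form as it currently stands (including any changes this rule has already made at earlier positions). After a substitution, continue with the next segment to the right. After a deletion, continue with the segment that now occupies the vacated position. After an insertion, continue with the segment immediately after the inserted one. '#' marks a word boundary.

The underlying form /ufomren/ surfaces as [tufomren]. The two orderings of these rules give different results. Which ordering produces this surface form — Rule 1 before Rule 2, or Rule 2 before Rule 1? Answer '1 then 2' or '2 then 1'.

Order 1 then 2:
  1 Initial Consonant Epenthesis: [ufomren] → [tufomren]
  2 t-Assibilation: [tufomren] → [sufomren]
  result: [sufomren]
Order 2 then 1:
  2 t-Assibilation: no change — [ufomren]
  1 Initial Consonant Epenthesis: [ufomren] → [tufomren]
  result: [tufomren]

2 then 1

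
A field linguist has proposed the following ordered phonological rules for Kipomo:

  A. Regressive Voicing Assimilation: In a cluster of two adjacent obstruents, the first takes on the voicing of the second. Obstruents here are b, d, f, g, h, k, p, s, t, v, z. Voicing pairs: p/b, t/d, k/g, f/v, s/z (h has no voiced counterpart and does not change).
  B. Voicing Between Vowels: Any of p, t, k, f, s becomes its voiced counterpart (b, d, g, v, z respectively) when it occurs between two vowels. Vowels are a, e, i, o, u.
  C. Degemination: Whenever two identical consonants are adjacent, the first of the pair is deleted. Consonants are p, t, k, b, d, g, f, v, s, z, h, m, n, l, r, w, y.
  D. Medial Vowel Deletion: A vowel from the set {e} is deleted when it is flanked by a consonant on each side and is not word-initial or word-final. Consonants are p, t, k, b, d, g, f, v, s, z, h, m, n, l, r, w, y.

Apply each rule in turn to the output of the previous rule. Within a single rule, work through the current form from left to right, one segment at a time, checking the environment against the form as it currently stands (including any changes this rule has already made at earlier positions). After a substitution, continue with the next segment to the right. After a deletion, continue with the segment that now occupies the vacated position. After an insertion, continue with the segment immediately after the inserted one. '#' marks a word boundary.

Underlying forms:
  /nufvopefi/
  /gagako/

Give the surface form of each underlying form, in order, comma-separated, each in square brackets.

[nuvobvi], [gagago]

/nufvopefi/:
  A Regressive Voicing Assimilation: [nufvopefi] → [nuvvopefi]
  B Voicing Between Vowels: [nuvvopefi] → [nuvvobevi]
  C Degemination: [nuvvobevi] → [nuvobevi]
  D Medial Vowel Deletion: [nuvobevi] → [nuvobvi]
/gagako/:
  A Regressive Voicing Assimilation: no change — [gagako]
  B Voicing Between Vowels: [gagako] → [gagago]
  C Degemination: no change — [gagago]
  D Medial Vowel Deletion: no change — [gagago]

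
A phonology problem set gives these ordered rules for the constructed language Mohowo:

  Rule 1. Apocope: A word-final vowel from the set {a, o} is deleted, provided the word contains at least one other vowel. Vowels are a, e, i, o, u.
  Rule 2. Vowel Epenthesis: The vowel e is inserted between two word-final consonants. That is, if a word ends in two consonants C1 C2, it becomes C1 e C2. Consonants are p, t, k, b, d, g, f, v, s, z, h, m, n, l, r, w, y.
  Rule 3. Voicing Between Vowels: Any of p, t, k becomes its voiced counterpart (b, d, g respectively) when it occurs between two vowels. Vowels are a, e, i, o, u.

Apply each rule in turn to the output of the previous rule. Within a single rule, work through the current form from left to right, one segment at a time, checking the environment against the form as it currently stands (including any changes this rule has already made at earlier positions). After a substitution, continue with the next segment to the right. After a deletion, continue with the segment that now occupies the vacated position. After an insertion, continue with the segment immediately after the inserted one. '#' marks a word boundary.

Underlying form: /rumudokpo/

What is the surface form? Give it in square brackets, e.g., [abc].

Rule 1 Apocope: [rumudokpo] → [rumudokp]
Rule 2 Vowel Epenthesis: [rumudokp] → [rumudokep]
Rule 3 Voicing Between Vowels: [rumudokep] → [rumudogep]

[rumudogep]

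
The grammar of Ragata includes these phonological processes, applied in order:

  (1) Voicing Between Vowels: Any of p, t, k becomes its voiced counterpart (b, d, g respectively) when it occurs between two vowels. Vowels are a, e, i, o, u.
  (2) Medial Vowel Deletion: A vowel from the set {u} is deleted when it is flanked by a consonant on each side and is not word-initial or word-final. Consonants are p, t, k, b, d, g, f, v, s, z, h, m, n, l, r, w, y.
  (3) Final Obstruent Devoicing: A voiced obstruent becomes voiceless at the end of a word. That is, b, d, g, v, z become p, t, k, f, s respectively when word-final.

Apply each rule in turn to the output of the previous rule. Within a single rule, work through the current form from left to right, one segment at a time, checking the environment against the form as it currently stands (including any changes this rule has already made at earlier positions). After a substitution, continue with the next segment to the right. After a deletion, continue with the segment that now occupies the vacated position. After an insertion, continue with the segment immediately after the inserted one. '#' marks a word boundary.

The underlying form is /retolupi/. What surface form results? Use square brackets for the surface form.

(1) Voicing Between Vowels: [retolupi] → [redolubi]
(2) Medial Vowel Deletion: [redolubi] → [redolbi]
(3) Final Obstruent Devoicing: no change — [redolbi]

[redolbi]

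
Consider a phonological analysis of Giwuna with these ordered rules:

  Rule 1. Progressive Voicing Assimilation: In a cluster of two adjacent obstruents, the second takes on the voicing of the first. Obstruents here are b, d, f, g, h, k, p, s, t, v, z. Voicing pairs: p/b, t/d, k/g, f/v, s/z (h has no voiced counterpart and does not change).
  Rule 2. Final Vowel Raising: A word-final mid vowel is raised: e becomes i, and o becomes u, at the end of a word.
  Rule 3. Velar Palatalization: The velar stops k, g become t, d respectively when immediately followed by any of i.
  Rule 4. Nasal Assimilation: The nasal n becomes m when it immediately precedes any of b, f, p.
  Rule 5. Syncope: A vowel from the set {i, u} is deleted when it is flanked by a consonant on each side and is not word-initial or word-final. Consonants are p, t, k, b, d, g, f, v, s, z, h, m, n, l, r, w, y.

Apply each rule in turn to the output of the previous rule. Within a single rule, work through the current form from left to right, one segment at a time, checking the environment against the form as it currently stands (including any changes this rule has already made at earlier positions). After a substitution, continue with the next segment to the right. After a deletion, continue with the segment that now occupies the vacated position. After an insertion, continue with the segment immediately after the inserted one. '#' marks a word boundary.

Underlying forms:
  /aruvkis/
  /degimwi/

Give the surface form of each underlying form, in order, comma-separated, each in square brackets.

[arvds], [dedmwi]

/aruvkis/:
  Rule 1 Progressive Voicing Assimilation: [aruvkis] → [aruvgis]
  Rule 2 Final Vowel Raising: no change — [aruvgis]
  Rule 3 Velar Palatalization: [aruvgis] → [aruvdis]
  Rule 4 Nasal Assimilation: no change — [aruvdis]
  Rule 5 Syncope: [aruvdis] → [arvds]
/degimwi/:
  Rule 1 Progressive Voicing Assimilation: no change — [degimwi]
  Rule 2 Final Vowel Raising: no change — [degimwi]
  Rule 3 Velar Palatalization: [degimwi] → [dedimwi]
  Rule 4 Nasal Assimilation: no change — [dedimwi]
  Rule 5 Syncope: [dedimwi] → [dedmwi]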